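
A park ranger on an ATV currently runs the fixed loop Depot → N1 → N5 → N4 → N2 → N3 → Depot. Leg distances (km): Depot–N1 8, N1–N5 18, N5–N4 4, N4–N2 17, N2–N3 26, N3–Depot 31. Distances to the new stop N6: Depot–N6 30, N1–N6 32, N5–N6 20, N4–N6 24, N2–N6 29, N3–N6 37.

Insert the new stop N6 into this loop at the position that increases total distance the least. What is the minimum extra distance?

Insertion cost between consecutive stops i–j is d(i,N6) + d(N6,j) − d(i,j):
  between Depot and N1: 30 + 32 − 8 = 54
  between N1 and N5: 32 + 20 − 18 = 34
  between N5 and N4: 20 + 24 − 4 = 40
  between N4 and N2: 24 + 29 − 17 = 36
  between N2 and N3: 29 + 37 − 26 = 40
  between N3 and Depot: 37 + 30 − 31 = 36
Cheapest insertion is between N1 and N5, adding 34.
New total = 104 + 34 = 138.

Minimum extra distance: 34 km, inserting N6 between N1 and N5.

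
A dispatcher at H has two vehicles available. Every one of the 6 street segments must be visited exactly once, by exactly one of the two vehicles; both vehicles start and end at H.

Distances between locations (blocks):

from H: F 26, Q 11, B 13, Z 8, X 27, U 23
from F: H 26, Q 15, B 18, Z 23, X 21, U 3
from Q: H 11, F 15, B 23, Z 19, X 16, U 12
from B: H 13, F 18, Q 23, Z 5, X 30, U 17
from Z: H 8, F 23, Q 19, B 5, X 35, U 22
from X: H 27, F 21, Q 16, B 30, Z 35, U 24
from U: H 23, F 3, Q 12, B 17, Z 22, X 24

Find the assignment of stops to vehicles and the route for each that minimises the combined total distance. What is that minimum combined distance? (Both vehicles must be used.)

Try each way of splitting the stops between the two vehicles (each non-empty) and, for each split, find the best tour for each vehicle:
  {F} + {Q, B, Z, X, U}: 52 + 81 = 133
  {Q} + {F, B, Z, X, U}: 22 + 81 = 103
  {F, Q} + {B, Z, X, U}: 52 + 81 = 133
  {B} + {F, Q, Z, X, U}: 26 + 81 = 107
  {F, B} + {Q, Z, X, U}: 57 + 81 = 138
  {Q, B} + {F, Z, X, U}: 47 + 81 = 128
  … (31 splits in total)
  {Z} + {F, Q, B, X, U}: 16 + 81 = 97  ← best
Best: vehicle 1 H → Z → H = 16; vehicle 2 H → Q → X → F → U → B → H = 81; combined 97.

97 blocks — the smallest possible combined total.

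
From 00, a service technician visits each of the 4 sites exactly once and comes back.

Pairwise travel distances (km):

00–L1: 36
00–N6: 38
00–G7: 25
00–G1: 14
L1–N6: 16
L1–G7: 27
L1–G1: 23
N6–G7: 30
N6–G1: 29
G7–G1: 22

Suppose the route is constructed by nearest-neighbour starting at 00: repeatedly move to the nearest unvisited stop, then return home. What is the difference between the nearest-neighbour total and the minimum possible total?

The nearest-neighbour route is 9 km longer than optimal.

From 00: G1=14, G7=25, L1=36, N6=38 → choose G1 (14).
From G1: G7=22, L1=23, N6=29 → choose G7 (22).
From G7: L1=27, N6=30 → choose L1 (27).
From L1: N6=16 → choose N6 (16).
NN route 00 → G1 → G7 → L1 → N6 → 00 costs 117.
Optimal: 00 → G7 → N6 → L1 → G1 → 00 costs 108 (by enumerating all 12 distinct tours).
Excess = 117 − 108 = 9.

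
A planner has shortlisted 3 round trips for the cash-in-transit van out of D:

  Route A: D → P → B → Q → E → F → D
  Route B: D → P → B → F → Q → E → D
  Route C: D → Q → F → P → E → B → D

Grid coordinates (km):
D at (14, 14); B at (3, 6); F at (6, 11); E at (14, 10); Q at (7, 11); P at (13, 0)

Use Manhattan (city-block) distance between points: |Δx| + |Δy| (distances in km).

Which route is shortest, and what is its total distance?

Shortest is Route B, total 52 km.

Route A: 15 + 16 + 9 + 8 + 9 + 11 = 68
Route B: 15 + 16 + 8 + 1 + 8 + 4 = 52
Route C: 10 + 1 + 18 + 11 + 15 + 19 = 74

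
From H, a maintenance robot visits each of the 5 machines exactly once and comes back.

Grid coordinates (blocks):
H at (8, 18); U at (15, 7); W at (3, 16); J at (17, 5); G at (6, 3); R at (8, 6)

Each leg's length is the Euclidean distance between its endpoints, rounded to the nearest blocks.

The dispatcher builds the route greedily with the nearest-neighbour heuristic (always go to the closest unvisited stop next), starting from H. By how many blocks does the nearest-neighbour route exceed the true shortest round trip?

The nearest-neighbour route is 2 blocks longer than optimal.

H: W=5, R=12, U=13, G=15, J=16 ⇒ W
W: R=11, G=13, U=15, J=18 ⇒ R
R: G=4, U=7, J=9 ⇒ G
G: U=10, J=11 ⇒ U
U: J=3 ⇒ J
NN route H → W → R → G → U → J → H costs 49.
Optimal: H → U → J → G → R → W → H costs 47 (by enumerating all 60 distinct tours).
Excess = 49 − 47 = 2.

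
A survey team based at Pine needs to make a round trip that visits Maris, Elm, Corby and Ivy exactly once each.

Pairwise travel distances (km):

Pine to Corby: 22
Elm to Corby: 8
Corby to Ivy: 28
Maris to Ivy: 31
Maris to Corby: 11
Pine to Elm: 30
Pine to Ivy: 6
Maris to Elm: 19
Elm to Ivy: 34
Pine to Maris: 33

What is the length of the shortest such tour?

With 4 stops there are 4!/2 = 12 distinct round trips (a route and its reverse cost the same).
Pine-Maris-Elm-Corby-Ivy-Pine: 33+19+8+28+6 = 94
Pine-Maris-Elm-Ivy-Corby-Pine: 33+19+34+28+22 = 136
Pine-Maris-Corby-Elm-Ivy-Pine: 33+11+8+34+6 = 92
Pine-Maris-Corby-Ivy-Elm-Pine: 33+11+28+34+30 = 136
Pine-Maris-Ivy-Elm-Corby-Pine: 33+31+34+8+22 = 128
Pine-Maris-Ivy-Corby-Elm-Pine: 33+31+28+8+30 = 130
Pine-Elm-Maris-Corby-Ivy-Pine: 30+19+11+28+6 = 94
Pine-Elm-Maris-Ivy-Corby-Pine: 30+19+31+28+22 = 130
Pine-Elm-Corby-Maris-Ivy-Pine: 30+8+11+31+6 = 86
Pine-Elm-Ivy-Maris-Corby-Pine: 30+34+31+11+22 = 128
Pine-Corby-Maris-Elm-Ivy-Pine: 22+11+19+34+6 = 92
Pine-Corby-Elm-Maris-Ivy-Pine: 22+8+19+31+6 = 86
The minimum is 86.
One optimal route: Pine → Elm → Corby → Maris → Ivy → Pine (or its reverse).

Shortest round trip = 86 km.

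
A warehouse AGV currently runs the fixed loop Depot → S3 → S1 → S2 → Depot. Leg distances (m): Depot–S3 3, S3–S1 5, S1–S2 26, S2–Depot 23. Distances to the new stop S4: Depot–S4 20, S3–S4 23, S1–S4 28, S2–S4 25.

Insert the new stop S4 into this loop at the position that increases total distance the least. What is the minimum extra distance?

Adding 22 m by placing S4 on the S2–Depot leg.

Insertion cost between consecutive stops i–j is d(i,S4) + d(S4,j) − d(i,j):
  between Depot and S3: 20 + 23 − 3 = 40
  between S3 and S1: 23 + 28 − 5 = 46
  between S1 and S2: 28 + 25 − 26 = 27
  between S2 and Depot: 25 + 20 − 23 = 22
Cheapest insertion is between S2 and Depot, adding 22.
New total = 57 + 22 = 79.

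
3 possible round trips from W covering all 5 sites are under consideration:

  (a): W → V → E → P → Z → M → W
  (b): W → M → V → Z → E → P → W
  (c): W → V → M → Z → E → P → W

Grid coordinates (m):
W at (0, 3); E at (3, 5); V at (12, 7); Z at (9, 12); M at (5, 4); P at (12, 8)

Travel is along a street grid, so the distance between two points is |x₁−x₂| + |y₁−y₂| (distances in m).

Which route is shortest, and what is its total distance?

(a): 16 + 11 + 12 + 7 + 12 + 6 = 64
(b): 6 + 10 + 8 + 13 + 12 + 17 = 66
(c): 16 + 10 + 12 + 13 + 12 + 17 = 80

64 m — (a) is the shortest.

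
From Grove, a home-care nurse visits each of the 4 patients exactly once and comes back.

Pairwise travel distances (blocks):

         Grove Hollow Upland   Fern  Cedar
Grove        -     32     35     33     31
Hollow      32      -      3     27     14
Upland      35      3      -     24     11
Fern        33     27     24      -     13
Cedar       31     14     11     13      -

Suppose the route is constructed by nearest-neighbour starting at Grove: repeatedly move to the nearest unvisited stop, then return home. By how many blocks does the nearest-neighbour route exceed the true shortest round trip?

Excess over optimum: 13 blocks.

Grove: Cedar=31, Hollow=32, Fern=33, Upland=35 ⇒ Cedar
Cedar: Upland=11, Fern=13, Hollow=14 ⇒ Upland
Upland: Hollow=3, Fern=24 ⇒ Hollow
Hollow: Fern=27 ⇒ Fern
NN route Grove → Cedar → Upland → Hollow → Fern → Grove costs 105.
Optimal: Grove → Hollow → Upland → Cedar → Fern → Grove costs 92 (by enumerating all 12 distinct tours).
Excess = 105 − 92 = 13.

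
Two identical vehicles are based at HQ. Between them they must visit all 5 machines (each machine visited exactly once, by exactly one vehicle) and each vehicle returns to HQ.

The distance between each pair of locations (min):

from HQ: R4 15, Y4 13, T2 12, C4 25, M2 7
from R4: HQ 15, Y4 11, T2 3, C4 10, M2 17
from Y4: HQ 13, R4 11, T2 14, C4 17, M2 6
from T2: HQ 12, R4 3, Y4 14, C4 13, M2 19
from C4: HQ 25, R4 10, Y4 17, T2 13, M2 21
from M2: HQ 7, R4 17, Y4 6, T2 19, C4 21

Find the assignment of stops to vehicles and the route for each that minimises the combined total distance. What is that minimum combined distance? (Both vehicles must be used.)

69 min — the smallest possible combined total.

There are 2^4 − 1 = 15 ways to divide the 5 stops into two non-empty groups. For each, the best each vehicle can do is its own shortest tour through its group:
  {R4} + {Y4, T2, C4, M2}: 30 + 55 = 85
  {Y4} + {R4, T2, C4, M2}: 26 + 53 = 79
  {R4, Y4} + {T2, C4, M2}: 39 + 53 = 92
  {T2} + {R4, Y4, C4, M2}: 24 + 55 = 79
  {R4, T2} + {Y4, C4, M2}: 30 + 55 = 85
  {Y4, T2} + {R4, C4, M2}: 39 + 53 = 92
  … (15 splits in total)
  {R4, Y4, T2, C4} + {M2}: 55 + 14 = 69  ← best
Best: vehicle 1 HQ → Y4 → C4 → R4 → T2 → HQ = 55; vehicle 2 HQ → M2 → HQ = 14; combined 69.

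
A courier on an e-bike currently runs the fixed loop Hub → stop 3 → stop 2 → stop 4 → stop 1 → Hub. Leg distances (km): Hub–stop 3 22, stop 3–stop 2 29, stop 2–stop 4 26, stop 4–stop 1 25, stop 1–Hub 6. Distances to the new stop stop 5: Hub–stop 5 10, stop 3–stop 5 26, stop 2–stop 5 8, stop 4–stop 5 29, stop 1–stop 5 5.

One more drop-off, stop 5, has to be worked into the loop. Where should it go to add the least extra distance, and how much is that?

Insertion cost between consecutive stops i–j is d(i,stop 5) + d(stop 5,j) − d(i,j):
  between Hub and stop 3: 10 + 26 − 22 = 14
  between stop 3 and stop 2: 26 + 8 − 29 = 5
  between stop 2 and stop 4: 8 + 29 − 26 = 11
  between stop 4 and stop 1: 29 + 5 − 25 = 9
  between stop 1 and Hub: 5 + 10 − 6 = 9
Cheapest insertion is between stop 3 and stop 2, adding 5.
New total = 108 + 5 = 113.

Minimum extra distance: 5 km, inserting stop 5 between stop 3 and stop 2.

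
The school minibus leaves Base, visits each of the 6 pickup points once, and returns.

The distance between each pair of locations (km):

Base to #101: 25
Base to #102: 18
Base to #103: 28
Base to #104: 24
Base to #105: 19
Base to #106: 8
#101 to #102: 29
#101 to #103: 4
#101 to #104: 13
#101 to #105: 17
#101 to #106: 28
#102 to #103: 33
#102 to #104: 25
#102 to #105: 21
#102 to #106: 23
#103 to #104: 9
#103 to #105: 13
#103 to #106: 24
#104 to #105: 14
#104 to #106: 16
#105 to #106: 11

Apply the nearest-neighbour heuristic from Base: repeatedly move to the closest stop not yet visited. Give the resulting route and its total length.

At Base the remaining stops are #106 8, #102 18, #105 19, #104 24, #101 25, #103 28; go to #106.
At #106 the remaining stops are #105 11, #104 16, #102 23, #103 24, #101 28; go to #105.
At #105 the remaining stops are #103 13, #104 14, #101 17, #102 21; go to #103.
At #103 the remaining stops are #101 4, #104 9, #102 33; go to #101.
At #101 the remaining stops are #104 13, #102 29; go to #104.
At #104 the remaining stops are #102 25; go to #102.
Return #102→Base: 18.
Total = 8 + 11 + 13 + 4 + 13 + 25 + 18 = 92.

Nearest-neighbour total = 92 km; route Base → #106 → #105 → #103 → #101 → #104 → #102 → Base.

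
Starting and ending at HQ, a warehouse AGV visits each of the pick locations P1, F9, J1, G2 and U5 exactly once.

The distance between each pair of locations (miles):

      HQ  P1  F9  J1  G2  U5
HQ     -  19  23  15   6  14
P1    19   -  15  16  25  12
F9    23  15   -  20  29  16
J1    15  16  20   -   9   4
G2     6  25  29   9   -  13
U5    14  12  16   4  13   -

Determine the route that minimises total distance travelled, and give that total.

69 miles — the shortest possible round trip.

There are 60 distinct closed tours to check (reversals are equivalent).
HQ - P1 - F9 - J1 - G2 - U5 - HQ: 19+15+20+9+13+14 = 90
HQ - P1 - F9 - J1 - U5 - G2 - HQ: 19+15+20+4+13+6 = 77
HQ - P1 - F9 - G2 - J1 - U5 - HQ: 19+15+29+9+4+14 = 90
HQ - P1 - F9 - G2 - U5 - J1 - HQ: 19+15+29+13+4+15 = 95
HQ - P1 - F9 - U5 - J1 - G2 - HQ: 19+15+16+4+9+6 = 69
HQ - P1 - F9 - U5 - G2 - J1 - HQ: 19+15+16+13+9+15 = 87
HQ - P1 - J1 - F9 - G2 - U5 - HQ: 19+16+20+29+13+14 = 111
HQ - P1 - J1 - F9 - U5 - G2 - HQ: 19+16+20+16+13+6 = 90
HQ - P1 - J1 - G2 - F9 - U5 - HQ: 19+16+9+29+16+14 = 103
HQ - P1 - J1 - G2 - U5 - F9 - HQ: 19+16+9+13+16+23 = 96
HQ - P1 - J1 - U5 - F9 - G2 - HQ: 19+16+4+16+29+6 = 90
HQ - P1 - J1 - U5 - G2 - F9 - HQ: 19+16+4+13+29+23 = 104
HQ - P1 - G2 - F9 - J1 - U5 - HQ: 19+25+29+20+4+14 = 111
HQ - P1 - G2 - F9 - U5 - J1 - HQ: 19+25+29+16+4+15 = 108
… (46 more)
The minimum is 69.
One optimal route: HQ → P1 → F9 → U5 → J1 → G2 → HQ (or its reverse).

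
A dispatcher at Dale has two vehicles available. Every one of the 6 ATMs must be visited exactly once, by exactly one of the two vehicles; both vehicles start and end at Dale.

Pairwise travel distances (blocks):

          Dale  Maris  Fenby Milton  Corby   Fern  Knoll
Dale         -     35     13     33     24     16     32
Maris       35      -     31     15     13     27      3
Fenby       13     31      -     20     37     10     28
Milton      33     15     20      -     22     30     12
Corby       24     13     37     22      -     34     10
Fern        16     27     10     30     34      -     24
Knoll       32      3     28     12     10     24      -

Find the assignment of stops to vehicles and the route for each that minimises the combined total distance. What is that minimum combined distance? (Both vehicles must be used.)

Check every non-empty split of the stops between the two vehicles; for each half take its own optimal tour:
  {Maris} + {Fenby, Milton, Corby, Fern, Knoll}: 70 + 92 = 162
  {Fenby} + {Maris, Milton, Corby, Fern, Knoll}: 26 + 98 = 124
  {Maris, Fenby} + {Milton, Corby, Fern, Knoll}: 79 + 92 = 171
  {Milton} + {Maris, Fenby, Corby, Fern, Knoll}: 66 + 87 = 153
  {Maris, Milton} + {Fenby, Corby, Fern, Knoll}: 83 + 81 = 164
  {Fenby, Milton} + {Maris, Corby, Fern, Knoll}: 66 + 80 = 146
  … (31 splits in total)
  {Fern} + {Maris, Fenby, Milton, Corby, Knoll}: 32 + 85 = 117  ← best
Best: vehicle 1 Dale → Fern → Dale = 32; vehicle 2 Dale → Fenby → Milton → Maris → Knoll → Corby → Dale = 85; combined 117.

117 blocks — the smallest possible combined total.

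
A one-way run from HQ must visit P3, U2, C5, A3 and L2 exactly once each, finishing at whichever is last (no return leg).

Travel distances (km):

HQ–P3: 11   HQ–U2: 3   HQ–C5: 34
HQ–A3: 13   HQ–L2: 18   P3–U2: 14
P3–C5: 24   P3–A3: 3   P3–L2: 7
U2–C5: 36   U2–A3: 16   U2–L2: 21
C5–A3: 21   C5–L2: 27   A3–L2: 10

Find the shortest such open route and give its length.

Minimum one-way distance = 55 km.

There are 5! = 120 possible orderings.
HQ - P3 - U2 - C5 - A3 - L2: 11+14+36+21+10 = 92
HQ - P3 - U2 - C5 - L2 - A3: 11+14+36+27+10 = 98
HQ - P3 - U2 - A3 - C5 - L2: 11+14+16+21+27 = 89
HQ - P3 - U2 - A3 - L2 - C5: 11+14+16+10+27 = 78
HQ - P3 - U2 - L2 - C5 - A3: 11+14+21+27+21 = 94
HQ - P3 - U2 - L2 - A3 - C5: 11+14+21+10+21 = 77
HQ - P3 - C5 - U2 - A3 - L2: 11+24+36+16+10 = 97
HQ - P3 - C5 - U2 - L2 - A3: 11+24+36+21+10 = 102
HQ - P3 - C5 - A3 - U2 - L2: 11+24+21+16+21 = 93
HQ - P3 - C5 - A3 - L2 - U2: 11+24+21+10+21 = 87
HQ - P3 - C5 - L2 - U2 - A3: 11+24+27+21+16 = 99
HQ - P3 - C5 - L2 - A3 - U2: 11+24+27+10+16 = 88
HQ - P3 - A3 - U2 - C5 - L2: 11+3+16+36+27 = 93
HQ - P3 - A3 - U2 - L2 - C5: 11+3+16+21+27 = 78
… (106 more)
HQ - U2 - P3 - L2 - A3 - C5: 3+14+7+10+21 = 55  ← best
The minimum is 55.
One shortest path: HQ → U2 → P3 → L2 → A3 → C5.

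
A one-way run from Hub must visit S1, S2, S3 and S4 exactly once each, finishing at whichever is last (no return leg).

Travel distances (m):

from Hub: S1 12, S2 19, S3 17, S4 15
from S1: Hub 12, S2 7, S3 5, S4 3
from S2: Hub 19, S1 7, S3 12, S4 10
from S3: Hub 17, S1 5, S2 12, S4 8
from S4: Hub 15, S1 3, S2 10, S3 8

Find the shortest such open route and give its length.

Minimum one-way distance = 35 m.

There are 4! = 24 possible orderings.
Hub→S1→S2→S3→S4: 12+7+12+8 = 39
Hub→S1→S2→S4→S3: 12+7+10+8 = 37
Hub→S1→S3→S2→S4: 12+5+12+10 = 39
Hub→S1→S3→S4→S2: 12+5+8+10 = 35
Hub→S1→S4→S2→S3: 12+3+10+12 = 37
Hub→S1→S4→S3→S2: 12+3+8+12 = 35
Hub→S2→S1→S3→S4: 19+7+5+8 = 39
Hub→S2→S1→S4→S3: 19+7+3+8 = 37
Hub→S2→S3→S1→S4: 19+12+5+3 = 39
Hub→S2→S3→S4→S1: 19+12+8+3 = 42
Hub→S2→S4→S1→S3: 19+10+3+5 = 37
Hub→S2→S4→S3→S1: 19+10+8+5 = 42
Hub→S3→S1→S2→S4: 17+5+7+10 = 39
Hub→S3→S1→S4→S2: 17+5+3+10 = 35
… (10 more)
The minimum is 35.
One shortest path: Hub → S1 → S3 → S4 → S2.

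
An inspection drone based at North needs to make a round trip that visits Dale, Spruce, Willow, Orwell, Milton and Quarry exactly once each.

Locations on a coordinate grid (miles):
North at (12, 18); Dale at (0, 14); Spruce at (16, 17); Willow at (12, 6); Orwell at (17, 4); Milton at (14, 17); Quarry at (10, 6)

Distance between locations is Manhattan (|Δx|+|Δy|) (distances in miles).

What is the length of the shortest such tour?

Minimum total distance: 62 miles.

With 6 stops there are 6!/2 = 360 distinct round trips (a route and its reverse cost the same).
North - Dale - Spruce - Willow - Orwell - Milton - Quarry - North: 16+19+15+7+16+15+14 = 102
North - Dale - Spruce - Willow - Orwell - Quarry - Milton - North: 16+19+15+7+9+15+3 = 84
North - Dale - Spruce - Willow - Milton - Orwell - Quarry - North: 16+19+15+13+16+9+14 = 102
North - Dale - Spruce - Willow - Milton - Quarry - Orwell - North: 16+19+15+13+15+9+19 = 106
North - Dale - Spruce - Willow - Quarry - Orwell - Milton - North: 16+19+15+2+9+16+3 = 80
North - Dale - Spruce - Willow - Quarry - Milton - Orwell - North: 16+19+15+2+15+16+19 = 102
North - Dale - Spruce - Orwell - Willow - Milton - Quarry - North: 16+19+14+7+13+15+14 = 98
North - Dale - Spruce - Orwell - Willow - Quarry - Milton - North: 16+19+14+7+2+15+3 = 76
… (352 more)
North - Dale - Quarry - Willow - Orwell - Spruce - Milton - North: 16+18+2+7+14+2+3 = 62  ← best
The minimum is 62.
One optimal route: North → Dale → Quarry → Willow → Orwell → Spruce → Milton → North (or its reverse).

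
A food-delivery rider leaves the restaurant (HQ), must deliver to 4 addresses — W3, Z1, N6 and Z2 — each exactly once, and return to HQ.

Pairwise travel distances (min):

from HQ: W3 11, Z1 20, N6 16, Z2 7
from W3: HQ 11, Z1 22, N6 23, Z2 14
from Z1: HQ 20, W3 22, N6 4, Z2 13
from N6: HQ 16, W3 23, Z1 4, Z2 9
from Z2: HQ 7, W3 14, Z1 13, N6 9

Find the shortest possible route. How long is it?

With 4 stops there are 4!/2 = 12 distinct round trips (a route and its reverse cost the same).
HQ-W3-Z1-N6-Z2-HQ: 11+22+4+9+7 = 53
HQ-W3-Z1-Z2-N6-HQ: 11+22+13+9+16 = 71
HQ-W3-N6-Z1-Z2-HQ: 11+23+4+13+7 = 58
HQ-W3-N6-Z2-Z1-HQ: 11+23+9+13+20 = 76
HQ-W3-Z2-Z1-N6-HQ: 11+14+13+4+16 = 58
HQ-W3-Z2-N6-Z1-HQ: 11+14+9+4+20 = 58
HQ-Z1-W3-N6-Z2-HQ: 20+22+23+9+7 = 81
HQ-Z1-W3-Z2-N6-HQ: 20+22+14+9+16 = 81
HQ-Z1-N6-W3-Z2-HQ: 20+4+23+14+7 = 68
HQ-Z1-Z2-W3-N6-HQ: 20+13+14+23+16 = 86
HQ-N6-W3-Z1-Z2-HQ: 16+23+22+13+7 = 81
HQ-N6-Z1-W3-Z2-HQ: 16+4+22+14+7 = 63
The minimum is 53.
One optimal route: HQ → W3 → Z1 → N6 → Z2 → HQ (or its reverse).

53 min — the shortest possible round trip.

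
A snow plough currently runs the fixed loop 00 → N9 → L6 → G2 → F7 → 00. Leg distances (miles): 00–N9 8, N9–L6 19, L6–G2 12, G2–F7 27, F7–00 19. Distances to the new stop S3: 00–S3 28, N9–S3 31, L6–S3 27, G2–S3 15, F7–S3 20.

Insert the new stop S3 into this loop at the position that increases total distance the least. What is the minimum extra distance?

Adding 8 miles by placing S3 on the G2–F7 leg.

Insertion cost between consecutive stops i–j is d(i,S3) + d(S3,j) − d(i,j):
  between 00 and N9: 28 + 31 − 8 = 51
  between N9 and L6: 31 + 27 − 19 = 39
  between L6 and G2: 27 + 15 − 12 = 30
  between G2 and F7: 15 + 20 − 27 = 8
  between F7 and 00: 20 + 28 − 19 = 29
Cheapest insertion is between G2 and F7, adding 8.
New total = 85 + 8 = 93.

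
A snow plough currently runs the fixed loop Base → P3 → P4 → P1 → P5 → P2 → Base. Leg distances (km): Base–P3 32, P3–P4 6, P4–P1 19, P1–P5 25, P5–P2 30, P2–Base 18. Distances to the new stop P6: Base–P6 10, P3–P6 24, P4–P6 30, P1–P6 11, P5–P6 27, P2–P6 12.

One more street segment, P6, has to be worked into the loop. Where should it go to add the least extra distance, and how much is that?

Insertion cost between consecutive stops i–j is d(i,P6) + d(P6,j) − d(i,j):
  between Base and P3: 10 + 24 − 32 = 2
  between P3 and P4: 24 + 30 − 6 = 48
  between P4 and P1: 30 + 11 − 19 = 22
  between P1 and P5: 11 + 27 − 25 = 13
  between P5 and P2: 27 + 12 − 30 = 9
  between P2 and Base: 12 + 10 − 18 = 4
Cheapest insertion is between Base and P3, adding 2.
New total = 130 + 2 = 132.

+2 km — insert P6 between Base and P3.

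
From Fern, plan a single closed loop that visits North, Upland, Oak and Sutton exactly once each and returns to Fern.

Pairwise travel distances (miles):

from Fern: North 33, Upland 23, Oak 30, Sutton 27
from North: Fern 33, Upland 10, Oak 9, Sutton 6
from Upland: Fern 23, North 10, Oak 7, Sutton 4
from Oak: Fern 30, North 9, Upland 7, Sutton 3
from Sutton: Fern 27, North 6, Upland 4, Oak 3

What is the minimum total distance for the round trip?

Minimum total distance: 72 miles.

There are 12 distinct closed tours to check (reversals are equivalent).
Fern → North → Upland → Oak → Sutton → Fern: 33+10+7+3+27 = 80
Fern → North → Upland → Sutton → Oak → Fern: 33+10+4+3+30 = 80
Fern → North → Oak → Upland → Sutton → Fern: 33+9+7+4+27 = 80
Fern → North → Oak → Sutton → Upland → Fern: 33+9+3+4+23 = 72
Fern → North → Sutton → Upland → Oak → Fern: 33+6+4+7+30 = 80
Fern → North → Sutton → Oak → Upland → Fern: 33+6+3+7+23 = 72
Fern → Upland → North → Oak → Sutton → Fern: 23+10+9+3+27 = 72
Fern → Upland → North → Sutton → Oak → Fern: 23+10+6+3+30 = 72
Fern → Upland → Oak → North → Sutton → Fern: 23+7+9+6+27 = 72
Fern → Upland → Sutton → North → Oak → Fern: 23+4+6+9+30 = 72
Fern → Oak → North → Upland → Sutton → Fern: 30+9+10+4+27 = 80
Fern → Oak → Upland → North → Sutton → Fern: 30+7+10+6+27 = 80
The minimum is 72.
One optimal route: Fern → North → Oak → Sutton → Upland → Fern (or its reverse).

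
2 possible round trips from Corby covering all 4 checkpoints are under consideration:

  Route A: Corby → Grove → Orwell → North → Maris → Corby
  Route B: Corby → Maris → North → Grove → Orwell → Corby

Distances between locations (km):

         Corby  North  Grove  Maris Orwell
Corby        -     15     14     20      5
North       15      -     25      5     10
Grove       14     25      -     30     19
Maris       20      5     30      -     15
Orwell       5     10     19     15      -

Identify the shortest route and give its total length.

68 km — Route A is the shortest.

Route A: 14 + 19 + 10 + 5 + 20 = 68
Route B: 20 + 5 + 25 + 19 + 5 = 74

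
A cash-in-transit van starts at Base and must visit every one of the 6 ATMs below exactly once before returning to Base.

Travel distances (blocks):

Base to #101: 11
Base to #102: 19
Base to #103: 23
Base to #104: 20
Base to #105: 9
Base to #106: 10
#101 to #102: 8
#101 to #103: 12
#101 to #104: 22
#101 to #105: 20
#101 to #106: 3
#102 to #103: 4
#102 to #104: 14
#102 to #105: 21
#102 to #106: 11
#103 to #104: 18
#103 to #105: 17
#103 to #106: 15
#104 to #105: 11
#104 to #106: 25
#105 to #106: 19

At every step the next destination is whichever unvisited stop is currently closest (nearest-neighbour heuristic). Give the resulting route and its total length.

From Base: distances to unvisited — #105=9, #106=10, #101=11, #102=19, #104=20, #103=23. Nearest is #105 (9).
From #105: distances to unvisited — #104=11, #103=17, #106=19, #101=20, #102=21. Nearest is #104 (11).
From #104: distances to unvisited — #102=14, #103=18, #101=22, #106=25. Nearest is #102 (14).
From #102: distances to unvisited — #103=4, #101=8, #106=11. Nearest is #103 (4).
From #103: distances to unvisited — #101=12, #106=15. Nearest is #101 (12).
From #101: distances to unvisited — #106=3. Nearest is #106 (3).
Return #106→Base: 10.
Total = 9 + 11 + 14 + 4 + 12 + 3 + 10 = 63.

Nearest-neighbour total = 63 blocks; route Base → #105 → #104 → #102 → #103 → #101 → #106 → Base.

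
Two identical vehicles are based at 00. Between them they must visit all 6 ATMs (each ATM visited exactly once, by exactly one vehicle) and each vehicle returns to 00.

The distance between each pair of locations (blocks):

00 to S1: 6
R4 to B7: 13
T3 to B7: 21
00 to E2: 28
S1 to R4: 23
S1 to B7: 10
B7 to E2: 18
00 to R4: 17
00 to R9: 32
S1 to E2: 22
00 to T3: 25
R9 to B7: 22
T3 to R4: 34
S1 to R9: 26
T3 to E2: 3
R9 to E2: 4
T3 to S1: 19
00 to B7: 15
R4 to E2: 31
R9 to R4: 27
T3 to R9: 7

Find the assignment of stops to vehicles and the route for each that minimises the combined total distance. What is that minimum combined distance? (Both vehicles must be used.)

Minimum combined distance: 96 blocks.

There are 2^5 − 1 = 31 ways to divide the 6 stops into two non-empty groups. For each, the best each vehicle can do is its own shortest tour through its group:
  {T3} + {S1, R9, R4, B7, E2}: 50 + 82 = 132
  {S1} + {T3, R9, R4, B7, E2}: 12 + 84 = 96
  {T3, S1} + {R9, R4, B7, E2}: 50 + 81 = 131
  {R9} + {T3, S1, R4, B7, E2}: 64 + 76 = 140
  {T3, R9} + {S1, R4, B7, E2}: 64 + 76 = 140
  {S1, R9} + {T3, R4, B7, E2}: 64 + 76 = 140
  … (31 splits in total)
Best: vehicle 1 00 → S1 → 00 = 12; vehicle 2 00 → T3 → R9 → E2 → B7 → R4 → 00 = 84; combined 96.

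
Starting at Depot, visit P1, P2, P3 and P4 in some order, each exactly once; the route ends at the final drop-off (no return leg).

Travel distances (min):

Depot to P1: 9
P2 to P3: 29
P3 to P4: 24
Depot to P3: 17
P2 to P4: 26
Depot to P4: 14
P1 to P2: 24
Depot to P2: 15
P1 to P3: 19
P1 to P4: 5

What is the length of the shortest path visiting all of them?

Shortest open route: 65 min.

There are 4! = 24 possible orderings.
Depot→P1→P2→P3→P4: 9+24+29+24 = 86
Depot→P1→P2→P4→P3: 9+24+26+24 = 83
Depot→P1→P3→P2→P4: 9+19+29+26 = 83
Depot→P1→P3→P4→P2: 9+19+24+26 = 78
Depot→P1→P4→P2→P3: 9+5+26+29 = 69
Depot→P1→P4→P3→P2: 9+5+24+29 = 67
Depot→P2→P1→P3→P4: 15+24+19+24 = 82
Depot→P2→P1→P4→P3: 15+24+5+24 = 68
Depot→P2→P3→P1→P4: 15+29+19+5 = 68
Depot→P2→P3→P4→P1: 15+29+24+5 = 73
Depot→P2→P4→P1→P3: 15+26+5+19 = 65
Depot→P2→P4→P3→P1: 15+26+24+19 = 84
Depot→P3→P1→P2→P4: 17+19+24+26 = 86
Depot→P3→P1→P4→P2: 17+19+5+26 = 67
… (10 more)
The minimum is 65.
One shortest path: Depot → P2 → P4 → P1 → P3.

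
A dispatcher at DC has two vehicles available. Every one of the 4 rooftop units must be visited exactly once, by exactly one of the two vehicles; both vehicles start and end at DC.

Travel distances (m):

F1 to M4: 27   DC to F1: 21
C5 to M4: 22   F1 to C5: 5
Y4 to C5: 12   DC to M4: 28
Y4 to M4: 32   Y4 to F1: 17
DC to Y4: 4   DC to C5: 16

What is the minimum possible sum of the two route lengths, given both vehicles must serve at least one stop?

Minimum combined distance: 84 m.

Try each way of splitting the stops between the two vehicles (each non-empty) and, for each split, find the best tour for each vehicle:
  {Y4} + {F1, C5, M4}: 8 + 76 = 84
  {F1} + {Y4, C5, M4}: 42 + 66 = 108
  {Y4, F1} + {C5, M4}: 42 + 66 = 108
  {C5} + {Y4, F1, M4}: 32 + 76 = 108
  {Y4, C5} + {F1, M4}: 32 + 76 = 108
  {F1, C5} + {Y4, M4}: 42 + 64 = 106
  … (7 splits in total)
Best: vehicle 1 DC → Y4 → DC = 8; vehicle 2 DC → F1 → C5 → M4 → DC = 76; combined 84.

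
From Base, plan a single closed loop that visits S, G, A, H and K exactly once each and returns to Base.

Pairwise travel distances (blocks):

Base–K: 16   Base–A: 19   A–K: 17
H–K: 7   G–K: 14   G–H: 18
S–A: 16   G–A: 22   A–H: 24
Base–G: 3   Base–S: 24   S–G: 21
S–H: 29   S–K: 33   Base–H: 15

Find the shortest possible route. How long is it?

There are 60 distinct closed tours to check (reversals are equivalent).
Base → S → G → A → H → K → Base: 24+21+22+24+7+16 = 114
Base → S → G → A → K → H → Base: 24+21+22+17+7+15 = 106
Base → S → G → H → A → K → Base: 24+21+18+24+17+16 = 120
Base → S → G → H → K → A → Base: 24+21+18+7+17+19 = 106
Base → S → G → K → A → H → Base: 24+21+14+17+24+15 = 115
Base → S → G → K → H → A → Base: 24+21+14+7+24+19 = 109
Base → S → A → G → H → K → Base: 24+16+22+18+7+16 = 103
Base → S → A → G → K → H → Base: 24+16+22+14+7+15 = 98
Base → S → A → H → G → K → Base: 24+16+24+18+14+16 = 112
Base → S → A → H → K → G → Base: 24+16+24+7+14+3 = 88
Base → S → A → K → G → H → Base: 24+16+17+14+18+15 = 104
Base → S → A → K → H → G → Base: 24+16+17+7+18+3 = 85
Base → S → H → G → A → K → Base: 24+29+18+22+17+16 = 126
Base → S → H → G → K → A → Base: 24+29+18+14+17+19 = 121
… (46 more)
Base → G → S → A → K → H → Base: 3+21+16+17+7+15 = 79  ← best
The minimum is 79.
One optimal route: Base → G → S → A → K → H → Base (or its reverse).

Shortest round trip = 79 blocks.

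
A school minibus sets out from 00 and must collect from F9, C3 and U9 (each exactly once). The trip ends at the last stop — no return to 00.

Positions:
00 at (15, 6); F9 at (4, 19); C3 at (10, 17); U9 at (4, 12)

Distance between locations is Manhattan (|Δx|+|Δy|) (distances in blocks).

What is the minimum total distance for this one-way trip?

Minimum one-way distance = 31 blocks.

There are 3! = 6 possible orderings.
00 - F9 - C3 - U9: 24+8+11 = 43
00 - F9 - U9 - C3: 24+7+11 = 42
00 - C3 - F9 - U9: 16+8+7 = 31
00 - C3 - U9 - F9: 16+11+7 = 34
00 - U9 - F9 - C3: 17+7+8 = 32
00 - U9 - C3 - F9: 17+11+8 = 36
The minimum is 31.
One shortest path: 00 → C3 → F9 → U9.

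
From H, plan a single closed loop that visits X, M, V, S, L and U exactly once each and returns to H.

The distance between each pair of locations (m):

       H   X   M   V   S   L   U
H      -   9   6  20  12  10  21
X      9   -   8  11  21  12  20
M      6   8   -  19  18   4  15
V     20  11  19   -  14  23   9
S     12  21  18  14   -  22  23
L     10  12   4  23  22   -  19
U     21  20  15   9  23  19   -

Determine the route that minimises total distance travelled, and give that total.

75 m — the shortest possible round trip.

There are 360 distinct closed tours to check (reversals are equivalent).
H→X→M→V→S→L→U→H: 9+8+19+14+22+19+21 = 112
H→X→M→V→S→U→L→H: 9+8+19+14+23+19+10 = 102
H→X→M→V→L→S→U→H: 9+8+19+23+22+23+21 = 125
H→X→M→V→L→U→S→H: 9+8+19+23+19+23+12 = 113
H→X→M→V→U→S→L→H: 9+8+19+9+23+22+10 = 100
H→X→M→V→U→L→S→H: 9+8+19+9+19+22+12 = 98
H→X→M→S→V→L→U→H: 9+8+18+14+23+19+21 = 112
H→X→M→S→V→U→L→H: 9+8+18+14+9+19+10 = 87
… (352 more)
H→X→M→L→U→V→S→H: 9+8+4+19+9+14+12 = 75  ← best
The minimum is 75.
One optimal route: H → X → M → L → U → V → S → H (or its reverse).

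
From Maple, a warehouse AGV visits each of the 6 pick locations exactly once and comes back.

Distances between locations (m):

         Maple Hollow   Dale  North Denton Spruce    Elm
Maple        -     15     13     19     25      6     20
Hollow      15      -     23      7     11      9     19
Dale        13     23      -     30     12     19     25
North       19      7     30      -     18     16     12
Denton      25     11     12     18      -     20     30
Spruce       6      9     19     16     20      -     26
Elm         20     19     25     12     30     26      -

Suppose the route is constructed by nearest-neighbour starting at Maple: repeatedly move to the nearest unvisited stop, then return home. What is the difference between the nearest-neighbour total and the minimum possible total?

Maple: Spruce=6, Dale=13, Hollow=15, North=19, Elm=20, Denton=25 ⇒ Spruce
Spruce: Hollow=9, North=16, Dale=19, Denton=20, Elm=26 ⇒ Hollow
Hollow: North=7, Denton=11, Elm=19, Dale=23 ⇒ North
North: Elm=12, Denton=18, Dale=30 ⇒ Elm
Elm: Dale=25, Denton=30 ⇒ Dale
Dale: Denton=12 ⇒ Denton
NN route Maple → Spruce → Hollow → North → Elm → Dale → Denton → Maple costs 96.
Optimal: Maple → Dale → Denton → Hollow → North → Elm → Spruce → Maple costs 87 (by enumerating all 360 distinct tours).
Excess = 96 − 87 = 9.

Excess over optimum: 9 m.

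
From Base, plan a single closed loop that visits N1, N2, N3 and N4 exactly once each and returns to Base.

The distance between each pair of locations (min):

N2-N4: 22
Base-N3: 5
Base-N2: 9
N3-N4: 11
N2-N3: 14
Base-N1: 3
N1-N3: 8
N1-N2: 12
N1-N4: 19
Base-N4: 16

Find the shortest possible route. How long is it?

Shortest round trip = 53 min.

With 4 stops there are 4!/2 = 12 distinct round trips (a route and its reverse cost the same).
Base→N1→N2→N3→N4→Base: 3+12+14+11+16 = 56
Base→N1→N2→N4→N3→Base: 3+12+22+11+5 = 53
Base→N1→N3→N2→N4→Base: 3+8+14+22+16 = 63
Base→N1→N3→N4→N2→Base: 3+8+11+22+9 = 53
Base→N1→N4→N2→N3→Base: 3+19+22+14+5 = 63
Base→N1→N4→N3→N2→Base: 3+19+11+14+9 = 56
Base→N2→N1→N3→N4→Base: 9+12+8+11+16 = 56
Base→N2→N1→N4→N3→Base: 9+12+19+11+5 = 56
Base→N2→N3→N1→N4→Base: 9+14+8+19+16 = 66
Base→N2→N4→N1→N3→Base: 9+22+19+8+5 = 63
Base→N3→N1→N2→N4→Base: 5+8+12+22+16 = 63
Base→N3→N2→N1→N4→Base: 5+14+12+19+16 = 66
The minimum is 53.
One optimal route: Base → N1 → N2 → N4 → N3 → Base (or its reverse).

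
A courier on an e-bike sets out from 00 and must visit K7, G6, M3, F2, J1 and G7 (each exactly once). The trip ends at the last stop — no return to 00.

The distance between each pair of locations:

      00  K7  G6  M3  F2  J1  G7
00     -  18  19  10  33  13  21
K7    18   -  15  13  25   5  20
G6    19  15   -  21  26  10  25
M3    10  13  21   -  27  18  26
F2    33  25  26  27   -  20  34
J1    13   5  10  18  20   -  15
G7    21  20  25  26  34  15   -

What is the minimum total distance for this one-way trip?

There are 6! = 720 possible orderings.
00 - K7 - G6 - M3 - F2 - J1 - G7: 18+15+21+27+20+15 = 116
00 - K7 - G6 - M3 - F2 - G7 - J1: 18+15+21+27+34+15 = 130
00 - K7 - G6 - M3 - J1 - F2 - G7: 18+15+21+18+20+34 = 126
00 - K7 - G6 - M3 - J1 - G7 - F2: 18+15+21+18+15+34 = 121
00 - K7 - G6 - M3 - G7 - F2 - J1: 18+15+21+26+34+20 = 134
00 - K7 - G6 - M3 - G7 - J1 - F2: 18+15+21+26+15+20 = 115
00 - K7 - G6 - F2 - M3 - J1 - G7: 18+15+26+27+18+15 = 119
00 - K7 - G6 - F2 - M3 - G7 - J1: 18+15+26+27+26+15 = 127
… (712 more)
00 - M3 - K7 - J1 - G7 - G6 - F2: 10+13+5+15+25+26 = 94  ← best
The minimum is 94.
One shortest path: 00 → M3 → K7 → J1 → G7 → G6 → F2.

Minimum one-way distance = 94.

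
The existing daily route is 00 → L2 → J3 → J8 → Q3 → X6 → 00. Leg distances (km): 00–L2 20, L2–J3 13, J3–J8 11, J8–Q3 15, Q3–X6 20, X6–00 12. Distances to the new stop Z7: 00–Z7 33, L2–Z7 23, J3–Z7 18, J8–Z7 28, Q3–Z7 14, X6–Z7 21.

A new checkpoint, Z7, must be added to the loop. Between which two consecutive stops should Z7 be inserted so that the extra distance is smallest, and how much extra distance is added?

Adding 15 km by placing Z7 on the Q3–X6 leg.

Insertion cost between consecutive stops i–j is d(i,Z7) + d(Z7,j) − d(i,j):
  between 00 and L2: 33 + 23 − 20 = 36
  between L2 and J3: 23 + 18 − 13 = 28
  between J3 and J8: 18 + 28 − 11 = 35
  between J8 and Q3: 28 + 14 − 15 = 27
  between Q3 and X6: 14 + 21 − 20 = 15
  between X6 and 00: 21 + 33 − 12 = 42
Cheapest insertion is between Q3 and X6, adding 15.
New total = 91 + 15 = 106.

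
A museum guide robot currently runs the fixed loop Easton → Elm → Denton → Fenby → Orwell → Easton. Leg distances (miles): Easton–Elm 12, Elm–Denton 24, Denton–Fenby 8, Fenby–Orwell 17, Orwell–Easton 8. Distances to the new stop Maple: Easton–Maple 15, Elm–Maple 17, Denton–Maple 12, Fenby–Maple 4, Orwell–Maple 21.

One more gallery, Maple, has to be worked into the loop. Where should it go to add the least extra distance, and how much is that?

Minimum extra distance: 5 miles, inserting Maple between Elm and Denton.

Insertion cost between consecutive stops i–j is d(i,Maple) + d(Maple,j) − d(i,j):
  between Easton and Elm: 15 + 17 − 12 = 20
  between Elm and Denton: 17 + 12 − 24 = 5
  between Denton and Fenby: 12 + 4 − 8 = 8
  between Fenby and Orwell: 4 + 21 − 17 = 8
  between Orwell and Easton: 21 + 15 − 8 = 28
Cheapest insertion is between Elm and Denton, adding 5.
New total = 69 + 5 = 74.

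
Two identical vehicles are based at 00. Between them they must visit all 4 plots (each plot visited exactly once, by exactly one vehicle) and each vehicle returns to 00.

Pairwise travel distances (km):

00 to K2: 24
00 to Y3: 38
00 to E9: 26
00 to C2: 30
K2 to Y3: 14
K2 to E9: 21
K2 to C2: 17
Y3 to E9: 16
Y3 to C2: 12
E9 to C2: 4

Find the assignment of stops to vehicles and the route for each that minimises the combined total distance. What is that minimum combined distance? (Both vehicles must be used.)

Minimum combined distance: 128 km.

Try each way of splitting the stops between the two vehicles (each non-empty) and, for each split, find the best tour for each vehicle:
  {K2} + {Y3, E9, C2}: 48 + 80 = 128
  {Y3} + {K2, E9, C2}: 76 + 71 = 147
  {K2, Y3} + {E9, C2}: 76 + 60 = 136
  {E9} + {K2, Y3, C2}: 52 + 80 = 132
  {K2, E9} + {Y3, C2}: 71 + 80 = 151
  {Y3, E9} + {K2, C2}: 80 + 71 = 151
  … (7 splits in total)
Best: vehicle 1 00 → K2 → 00 = 48; vehicle 2 00 → Y3 → C2 → E9 → 00 = 80; combined 128.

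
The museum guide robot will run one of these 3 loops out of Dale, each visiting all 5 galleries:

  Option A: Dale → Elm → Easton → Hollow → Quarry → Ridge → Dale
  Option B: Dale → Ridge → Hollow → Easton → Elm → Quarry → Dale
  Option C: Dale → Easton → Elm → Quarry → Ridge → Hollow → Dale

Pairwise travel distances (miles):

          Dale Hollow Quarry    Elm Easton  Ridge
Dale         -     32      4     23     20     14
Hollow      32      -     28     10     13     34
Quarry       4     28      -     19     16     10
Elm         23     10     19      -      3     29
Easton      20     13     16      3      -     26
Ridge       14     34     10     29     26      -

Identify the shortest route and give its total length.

Option A: 23 + 3 + 13 + 28 + 10 + 14 = 91
Option B: 14 + 34 + 13 + 3 + 19 + 4 = 87
Option C: 20 + 3 + 19 + 10 + 34 + 32 = 118

Shortest is Option B, total 87 miles.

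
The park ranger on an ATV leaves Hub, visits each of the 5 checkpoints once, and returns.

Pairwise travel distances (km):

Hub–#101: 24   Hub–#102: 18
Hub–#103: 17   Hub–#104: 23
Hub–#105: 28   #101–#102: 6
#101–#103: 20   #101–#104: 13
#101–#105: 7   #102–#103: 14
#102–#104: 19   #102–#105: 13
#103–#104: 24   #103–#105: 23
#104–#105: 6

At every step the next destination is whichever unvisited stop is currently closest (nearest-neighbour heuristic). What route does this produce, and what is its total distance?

From Hub: distances to unvisited — #103=17, #102=18, #104=23, #101=24, #105=28. Nearest is #103 (17).
From #103: distances to unvisited — #102=14, #101=20, #105=23, #104=24. Nearest is #102 (14).
From #102: distances to unvisited — #101=6, #105=13, #104=19. Nearest is #101 (6).
From #101: distances to unvisited — #105=7, #104=13. Nearest is #105 (7).
From #105: distances to unvisited — #104=6. Nearest is #104 (6).
Return #104→Hub: 23.
Total = 17 + 14 + 6 + 7 + 6 + 23 = 73.

73 km along Hub → #103 → #102 → #101 → #105 → #104 → Hub.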